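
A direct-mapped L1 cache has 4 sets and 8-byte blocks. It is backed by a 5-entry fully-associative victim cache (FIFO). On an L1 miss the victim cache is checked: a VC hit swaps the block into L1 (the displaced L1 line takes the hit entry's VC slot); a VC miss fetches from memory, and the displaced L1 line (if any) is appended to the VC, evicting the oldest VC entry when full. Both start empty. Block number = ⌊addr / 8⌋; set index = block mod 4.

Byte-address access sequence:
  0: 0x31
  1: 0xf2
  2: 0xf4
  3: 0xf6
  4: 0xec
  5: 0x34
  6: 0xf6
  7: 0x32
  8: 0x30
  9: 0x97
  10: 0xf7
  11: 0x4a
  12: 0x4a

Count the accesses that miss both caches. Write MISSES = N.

0: 0x31 (blk 6, set 2) → MISS  vc=[]
1: 0xf2 (blk 30, set 2) → MISS  vc=[6]
2: 0xf4 (blk 30, set 2) → L1-HIT  vc=[6]
3: 0xf6 (blk 30, set 2) → L1-HIT  vc=[6]
4: 0xec (blk 29, set 1) → MISS  vc=[6]
5: 0x34 (blk 6, set 2) → VC-HIT  vc=[30]
6: 0xf6 (blk 30, set 2) → VC-HIT  vc=[6]
7: 0x32 (blk 6, set 2) → VC-HIT  vc=[30]
8: 0x30 (blk 6, set 2) → L1-HIT  vc=[30]
9: 0x97 (blk 18, set 2) → MISS  vc=[30, 6]
10: 0xf7 (blk 30, set 2) → VC-HIT  vc=[18, 6]
11: 0x4a (blk 9, set 1) → MISS  vc=[18, 6, 29]
12: 0x4a (blk 9, set 1) → L1-HIT  vc=[18, 6, 29]

MISSES = 5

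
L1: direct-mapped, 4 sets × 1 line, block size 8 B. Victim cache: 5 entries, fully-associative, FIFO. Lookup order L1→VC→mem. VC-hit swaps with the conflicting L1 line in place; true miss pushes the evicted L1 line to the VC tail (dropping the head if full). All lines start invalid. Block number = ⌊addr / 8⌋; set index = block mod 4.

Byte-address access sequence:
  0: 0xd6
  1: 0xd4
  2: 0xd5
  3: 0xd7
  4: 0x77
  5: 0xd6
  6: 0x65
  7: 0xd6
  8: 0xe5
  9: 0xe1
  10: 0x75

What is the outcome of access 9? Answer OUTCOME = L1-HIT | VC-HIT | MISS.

  [0] addr=0xd6 blk=26 s=2: MISS | VC []
  [1] addr=0xd4 blk=26 s=2: L1-HIT | VC []
  [2] addr=0xd5 blk=26 s=2: L1-HIT | VC []
  [3] addr=0xd7 blk=26 s=2: L1-HIT | VC []
  [4] addr=0x77 blk=14 s=2: MISS | VC [26]
  [5] addr=0xd6 blk=26 s=2: VC-HIT | VC [14]
  [6] addr=0x65 blk=12 s=0: MISS | VC [14]
  [7] addr=0xd6 blk=26 s=2: L1-HIT | VC [14]
  [8] addr=0xe5 blk=28 s=0: MISS | VC [14, 12]
  [9] addr=0xe1 blk=28 s=0: L1-HIT | VC [14, 12]
  [10] addr=0x75 blk=14 s=2: VC-HIT | VC [26, 12]

OUTCOME = L1-HIT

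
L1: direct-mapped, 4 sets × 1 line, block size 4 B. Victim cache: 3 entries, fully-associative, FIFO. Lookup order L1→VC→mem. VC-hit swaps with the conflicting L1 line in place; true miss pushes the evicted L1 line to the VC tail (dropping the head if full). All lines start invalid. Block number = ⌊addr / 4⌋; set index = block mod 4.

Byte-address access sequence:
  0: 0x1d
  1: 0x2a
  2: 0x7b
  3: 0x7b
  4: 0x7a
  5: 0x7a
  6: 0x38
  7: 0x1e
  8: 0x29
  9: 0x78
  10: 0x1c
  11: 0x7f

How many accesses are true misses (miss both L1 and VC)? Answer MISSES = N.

MISSES = 5

0: 0x1d (blk 7, set 3) → MISS  vc=[]
1: 0x2a (blk 10, set 2) → MISS  vc=[]
2: 0x7b (blk 30, set 2) → MISS  vc=[10]
3: 0x7b (blk 30, set 2) → L1-HIT  vc=[10]
4: 0x7a (blk 30, set 2) → L1-HIT  vc=[10]
5: 0x7a (blk 30, set 2) → L1-HIT  vc=[10]
6: 0x38 (blk 14, set 2) → MISS  vc=[10, 30]
7: 0x1e (blk 7, set 3) → L1-HIT  vc=[10, 30]
8: 0x29 (blk 10, set 2) → VC-HIT  vc=[14, 30]
9: 0x78 (blk 30, set 2) → VC-HIT  vc=[14, 10]
10: 0x1c (blk 7, set 3) → L1-HIT  vc=[14, 10]
11: 0x7f (blk 31, set 3) → MISS  vc=[14, 10, 7]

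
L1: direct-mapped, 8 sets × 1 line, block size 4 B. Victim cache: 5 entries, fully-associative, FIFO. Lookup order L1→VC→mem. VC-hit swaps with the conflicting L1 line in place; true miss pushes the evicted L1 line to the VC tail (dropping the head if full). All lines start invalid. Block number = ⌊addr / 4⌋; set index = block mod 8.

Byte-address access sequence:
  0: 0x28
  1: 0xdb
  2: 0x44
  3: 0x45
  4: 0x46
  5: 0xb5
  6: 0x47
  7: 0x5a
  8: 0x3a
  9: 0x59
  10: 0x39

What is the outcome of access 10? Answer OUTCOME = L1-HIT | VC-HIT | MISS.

OUTCOME = VC-HIT

0: 0x28 (blk 10, set 2) → MISS  vc=[]
1: 0xdb (blk 54, set 6) → MISS  vc=[]
2: 0x44 (blk 17, set 1) → MISS  vc=[]
3: 0x45 (blk 17, set 1) → L1-HIT  vc=[]
4: 0x46 (blk 17, set 1) → L1-HIT  vc=[]
5: 0xb5 (blk 45, set 5) → MISS  vc=[]
6: 0x47 (blk 17, set 1) → L1-HIT  vc=[]
7: 0x5a (blk 22, set 6) → MISS  vc=[54]
8: 0x3a (blk 14, set 6) → MISS  vc=[54, 22]
9: 0x59 (blk 22, set 6) → VC-HIT  vc=[54, 14]
10: 0x39 (blk 14, set 6) → VC-HIT  vc=[54, 22]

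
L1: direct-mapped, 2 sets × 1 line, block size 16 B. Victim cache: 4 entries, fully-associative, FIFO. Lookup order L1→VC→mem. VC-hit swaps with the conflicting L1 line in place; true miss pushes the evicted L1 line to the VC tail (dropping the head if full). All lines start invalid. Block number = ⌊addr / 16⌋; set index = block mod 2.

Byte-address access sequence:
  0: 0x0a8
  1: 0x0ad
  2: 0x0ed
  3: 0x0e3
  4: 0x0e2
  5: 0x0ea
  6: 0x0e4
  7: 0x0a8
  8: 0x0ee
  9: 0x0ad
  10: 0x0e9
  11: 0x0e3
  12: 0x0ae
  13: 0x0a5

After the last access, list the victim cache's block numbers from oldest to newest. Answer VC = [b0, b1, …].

VC = [14]

#0 0xa8→b10/s0 MISS; vc=[]
#1 0xad→b10/s0 L1-HIT; vc=[]
#2 0xed→b14/s0 MISS; vc=[10]
#3 0xe3→b14/s0 L1-HIT; vc=[10]
#4 0xe2→b14/s0 L1-HIT; vc=[10]
#5 0xea→b14/s0 L1-HIT; vc=[10]
#6 0xe4→b14/s0 L1-HIT; vc=[10]
#7 0xa8→b10/s0 VC-HIT; vc=[14]
#8 0xee→b14/s0 VC-HIT; vc=[10]
#9 0xad→b10/s0 VC-HIT; vc=[14]
#10 0xe9→b14/s0 VC-HIT; vc=[10]
#11 0xe3→b14/s0 L1-HIT; vc=[10]
#12 0xae→b10/s0 VC-HIT; vc=[14]
#13 0xa5→b10/s0 L1-HIT; vc=[14]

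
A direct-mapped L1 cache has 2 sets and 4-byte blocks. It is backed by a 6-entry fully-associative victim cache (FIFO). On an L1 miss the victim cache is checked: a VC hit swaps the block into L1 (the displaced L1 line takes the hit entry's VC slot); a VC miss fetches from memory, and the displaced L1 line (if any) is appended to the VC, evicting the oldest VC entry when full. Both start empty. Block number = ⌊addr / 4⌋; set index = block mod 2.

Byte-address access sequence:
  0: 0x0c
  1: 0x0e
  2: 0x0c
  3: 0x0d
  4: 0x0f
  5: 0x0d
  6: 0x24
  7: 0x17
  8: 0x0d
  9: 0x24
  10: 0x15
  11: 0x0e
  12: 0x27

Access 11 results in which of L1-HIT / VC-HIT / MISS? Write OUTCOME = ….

#0 0xc→b3/s1 MISS; vc=[]
#1 0xe→b3/s1 L1-HIT; vc=[]
#2 0xc→b3/s1 L1-HIT; vc=[]
#3 0xd→b3/s1 L1-HIT; vc=[]
#4 0xf→b3/s1 L1-HIT; vc=[]
#5 0xd→b3/s1 L1-HIT; vc=[]
#6 0x24→b9/s1 MISS; vc=[3]
#7 0x17→b5/s1 MISS; vc=[3,9]
#8 0xd→b3/s1 VC-HIT; vc=[5,9]
#9 0x24→b9/s1 VC-HIT; vc=[5,3]
#10 0x15→b5/s1 VC-HIT; vc=[9,3]
#11 0xe→b3/s1 VC-HIT; vc=[9,5]
#12 0x27→b9/s1 VC-HIT; vc=[3,5]

OUTCOME = VC-HIT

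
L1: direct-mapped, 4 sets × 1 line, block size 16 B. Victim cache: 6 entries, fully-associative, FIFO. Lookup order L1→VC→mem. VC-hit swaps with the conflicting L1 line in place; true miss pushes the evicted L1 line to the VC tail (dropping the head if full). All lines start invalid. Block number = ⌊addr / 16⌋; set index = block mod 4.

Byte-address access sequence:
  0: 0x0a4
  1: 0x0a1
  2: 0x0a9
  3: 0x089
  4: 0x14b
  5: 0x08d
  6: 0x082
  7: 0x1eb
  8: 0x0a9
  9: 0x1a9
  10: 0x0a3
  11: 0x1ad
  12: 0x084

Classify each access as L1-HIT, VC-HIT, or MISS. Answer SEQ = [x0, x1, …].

SEQ = [MISS, L1-HIT, L1-HIT, MISS, MISS, VC-HIT, L1-HIT, MISS, VC-HIT, MISS, VC-HIT, VC-HIT, L1-HIT]

  [0] addr=0xa4 blk=10 s=2: MISS | VC []
  [1] addr=0xa1 blk=10 s=2: L1-HIT | VC []
  [2] addr=0xa9 blk=10 s=2: L1-HIT | VC []
  [3] addr=0x89 blk=8 s=0: MISS | VC []
  [4] addr=0x14b blk=20 s=0: MISS | VC [8]
  [5] addr=0x8d blk=8 s=0: VC-HIT | VC [20]
  [6] addr=0x82 blk=8 s=0: L1-HIT | VC [20]
  [7] addr=0x1eb blk=30 s=2: MISS | VC [20, 10]
  [8] addr=0xa9 blk=10 s=2: VC-HIT | VC [20, 30]
  [9] addr=0x1a9 blk=26 s=2: MISS | VC [20, 30, 10]
  [10] addr=0xa3 blk=10 s=2: VC-HIT | VC [20, 30, 26]
  [11] addr=0x1ad blk=26 s=2: VC-HIT | VC [20, 30, 10]
  [12] addr=0x84 blk=8 s=0: L1-HIT | VC [20, 30, 10]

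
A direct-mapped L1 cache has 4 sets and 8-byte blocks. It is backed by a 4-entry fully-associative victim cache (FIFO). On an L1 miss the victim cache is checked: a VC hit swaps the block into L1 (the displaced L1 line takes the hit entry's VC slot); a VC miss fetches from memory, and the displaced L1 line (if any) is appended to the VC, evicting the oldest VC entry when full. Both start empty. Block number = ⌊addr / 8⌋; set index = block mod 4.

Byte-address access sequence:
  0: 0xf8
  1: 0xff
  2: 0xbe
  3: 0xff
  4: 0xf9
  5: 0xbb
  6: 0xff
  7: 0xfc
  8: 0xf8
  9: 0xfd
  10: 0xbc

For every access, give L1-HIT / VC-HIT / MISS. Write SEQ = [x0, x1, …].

0: 0xf8 (blk 31, set 3) → MISS  vc=[]
1: 0xff (blk 31, set 3) → L1-HIT  vc=[]
2: 0xbe (blk 23, set 3) → MISS  vc=[31]
3: 0xff (blk 31, set 3) → VC-HIT  vc=[23]
4: 0xf9 (blk 31, set 3) → L1-HIT  vc=[23]
5: 0xbb (blk 23, set 3) → VC-HIT  vc=[31]
6: 0xff (blk 31, set 3) → VC-HIT  vc=[23]
7: 0xfc (blk 31, set 3) → L1-HIT  vc=[23]
8: 0xf8 (blk 31, set 3) → L1-HIT  vc=[23]
9: 0xfd (blk 31, set 3) → L1-HIT  vc=[23]
10: 0xbc (blk 23, set 3) → VC-HIT  vc=[31]

SEQ = [MISS, L1-HIT, MISS, VC-HIT, L1-HIT, VC-HIT, VC-HIT, L1-HIT, L1-HIT, L1-HIT, VC-HIT]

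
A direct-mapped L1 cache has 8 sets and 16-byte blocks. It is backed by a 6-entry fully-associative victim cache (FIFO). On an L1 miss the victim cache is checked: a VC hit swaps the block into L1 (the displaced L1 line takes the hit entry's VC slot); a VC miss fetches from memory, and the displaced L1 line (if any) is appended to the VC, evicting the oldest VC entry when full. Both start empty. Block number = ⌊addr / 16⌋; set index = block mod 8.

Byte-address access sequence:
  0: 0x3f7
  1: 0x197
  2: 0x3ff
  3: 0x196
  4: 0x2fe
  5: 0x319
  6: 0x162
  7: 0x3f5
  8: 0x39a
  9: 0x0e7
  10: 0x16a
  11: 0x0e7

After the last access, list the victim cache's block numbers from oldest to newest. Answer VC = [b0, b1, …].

  [0] addr=0x3f7 blk=63 s=7: MISS | VC []
  [1] addr=0x197 blk=25 s=1: MISS | VC []
  [2] addr=0x3ff blk=63 s=7: L1-HIT | VC []
  [3] addr=0x196 blk=25 s=1: L1-HIT | VC []
  [4] addr=0x2fe blk=47 s=7: MISS | VC [63]
  [5] addr=0x319 blk=49 s=1: MISS | VC [63, 25]
  [6] addr=0x162 blk=22 s=6: MISS | VC [63, 25]
  [7] addr=0x3f5 blk=63 s=7: VC-HIT | VC [47, 25]
  [8] addr=0x39a blk=57 s=1: MISS | VC [47, 25, 49]
  [9] addr=0xe7 blk=14 s=6: MISS | VC [47, 25, 49, 22]
  [10] addr=0x16a blk=22 s=6: VC-HIT | VC [47, 25, 49, 14]
  [11] addr=0xe7 blk=14 s=6: VC-HIT | VC [47, 25, 49, 22]

VC = [47, 25, 49, 22]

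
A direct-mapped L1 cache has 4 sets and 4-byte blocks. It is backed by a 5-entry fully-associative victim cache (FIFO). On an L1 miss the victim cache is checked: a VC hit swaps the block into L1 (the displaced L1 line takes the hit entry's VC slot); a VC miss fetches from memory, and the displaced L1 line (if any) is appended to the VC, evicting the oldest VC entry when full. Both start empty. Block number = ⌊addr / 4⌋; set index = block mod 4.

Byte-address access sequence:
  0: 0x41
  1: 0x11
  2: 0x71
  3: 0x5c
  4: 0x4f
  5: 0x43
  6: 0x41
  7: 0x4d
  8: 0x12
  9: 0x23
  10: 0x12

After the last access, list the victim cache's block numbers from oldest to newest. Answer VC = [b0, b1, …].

  [0] addr=0x41 blk=16 s=0: MISS | VC []
  [1] addr=0x11 blk=4 s=0: MISS | VC [16]
  [2] addr=0x71 blk=28 s=0: MISS | VC [16, 4]
  [3] addr=0x5c blk=23 s=3: MISS | VC [16, 4]
  [4] addr=0x4f blk=19 s=3: MISS | VC [16, 4, 23]
  [5] addr=0x43 blk=16 s=0: VC-HIT | VC [28, 4, 23]
  [6] addr=0x41 blk=16 s=0: L1-HIT | VC [28, 4, 23]
  [7] addr=0x4d blk=19 s=3: L1-HIT | VC [28, 4, 23]
  [8] addr=0x12 blk=4 s=0: VC-HIT | VC [28, 16, 23]
  [9] addr=0x23 blk=8 s=0: MISS | VC [28, 16, 23, 4]
  [10] addr=0x12 blk=4 s=0: VC-HIT | VC [28, 16, 23, 8]

VC = [28, 16, 23, 8]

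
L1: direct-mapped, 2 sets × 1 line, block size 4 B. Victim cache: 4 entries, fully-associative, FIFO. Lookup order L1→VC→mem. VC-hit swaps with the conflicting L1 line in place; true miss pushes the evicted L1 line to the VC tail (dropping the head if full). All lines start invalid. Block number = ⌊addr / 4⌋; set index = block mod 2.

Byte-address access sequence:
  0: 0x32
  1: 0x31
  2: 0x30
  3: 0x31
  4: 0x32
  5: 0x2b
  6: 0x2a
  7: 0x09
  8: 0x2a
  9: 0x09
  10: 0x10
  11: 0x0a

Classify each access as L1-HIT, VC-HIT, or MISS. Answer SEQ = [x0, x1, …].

SEQ = [MISS, L1-HIT, L1-HIT, L1-HIT, L1-HIT, MISS, L1-HIT, MISS, VC-HIT, VC-HIT, MISS, VC-HIT]

  [0] addr=0x32 blk=12 s=0: MISS | VC []
  [1] addr=0x31 blk=12 s=0: L1-HIT | VC []
  [2] addr=0x30 blk=12 s=0: L1-HIT | VC []
  [3] addr=0x31 blk=12 s=0: L1-HIT | VC []
  [4] addr=0x32 blk=12 s=0: L1-HIT | VC []
  [5] addr=0x2b blk=10 s=0: MISS | VC [12]
  [6] addr=0x2a blk=10 s=0: L1-HIT | VC [12]
  [7] addr=0x9 blk=2 s=0: MISS | VC [12, 10]
  [8] addr=0x2a blk=10 s=0: VC-HIT | VC [12, 2]
  [9] addr=0x9 blk=2 s=0: VC-HIT | VC [12, 10]
  [10] addr=0x10 blk=4 s=0: MISS | VC [12, 10, 2]
  [11] addr=0xa blk=2 s=0: VC-HIT | VC [12, 10, 4]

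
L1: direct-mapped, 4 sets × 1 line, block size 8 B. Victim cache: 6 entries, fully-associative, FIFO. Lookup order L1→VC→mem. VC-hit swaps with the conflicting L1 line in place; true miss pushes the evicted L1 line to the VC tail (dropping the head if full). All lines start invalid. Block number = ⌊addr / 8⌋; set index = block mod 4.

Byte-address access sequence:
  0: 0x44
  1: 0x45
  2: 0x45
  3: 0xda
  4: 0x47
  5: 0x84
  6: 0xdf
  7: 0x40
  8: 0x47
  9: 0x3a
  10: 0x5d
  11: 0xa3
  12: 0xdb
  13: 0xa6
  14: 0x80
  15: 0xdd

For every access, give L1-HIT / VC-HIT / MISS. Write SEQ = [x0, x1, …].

0: 0x44 (blk 8, set 0) → MISS  vc=[]
1: 0x45 (blk 8, set 0) → L1-HIT  vc=[]
2: 0x45 (blk 8, set 0) → L1-HIT  vc=[]
3: 0xda (blk 27, set 3) → MISS  vc=[]
4: 0x47 (blk 8, set 0) → L1-HIT  vc=[]
5: 0x84 (blk 16, set 0) → MISS  vc=[8]
6: 0xdf (blk 27, set 3) → L1-HIT  vc=[8]
7: 0x40 (blk 8, set 0) → VC-HIT  vc=[16]
8: 0x47 (blk 8, set 0) → L1-HIT  vc=[16]
9: 0x3a (blk 7, set 3) → MISS  vc=[16, 27]
10: 0x5d (blk 11, set 3) → MISS  vc=[16, 27, 7]
11: 0xa3 (blk 20, set 0) → MISS  vc=[16, 27, 7, 8]
12: 0xdb (blk 27, set 3) → VC-HIT  vc=[16, 11, 7, 8]
13: 0xa6 (blk 20, set 0) → L1-HIT  vc=[16, 11, 7, 8]
14: 0x80 (blk 16, set 0) → VC-HIT  vc=[20, 11, 7, 8]
15: 0xdd (blk 27, set 3) → L1-HIT  vc=[20, 11, 7, 8]

SEQ = [MISS, L1-HIT, L1-HIT, MISS, L1-HIT, MISS, L1-HIT, VC-HIT, L1-HIT, MISS, MISS, MISS, VC-HIT, L1-HIT, VC-HIT, L1-HIT]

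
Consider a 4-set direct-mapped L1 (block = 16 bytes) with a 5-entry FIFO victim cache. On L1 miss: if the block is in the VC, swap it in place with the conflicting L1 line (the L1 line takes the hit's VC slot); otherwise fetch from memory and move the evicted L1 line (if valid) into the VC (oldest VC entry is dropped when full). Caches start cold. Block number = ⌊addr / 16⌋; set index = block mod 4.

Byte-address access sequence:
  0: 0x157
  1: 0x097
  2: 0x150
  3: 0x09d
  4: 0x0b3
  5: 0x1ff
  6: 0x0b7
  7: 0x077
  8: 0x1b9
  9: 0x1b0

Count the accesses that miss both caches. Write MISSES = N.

#0 0x157→b21/s1 MISS; vc=[]
#1 0x97→b9/s1 MISS; vc=[21]
#2 0x150→b21/s1 VC-HIT; vc=[9]
#3 0x9d→b9/s1 VC-HIT; vc=[21]
#4 0xb3→b11/s3 MISS; vc=[21]
#5 0x1ff→b31/s3 MISS; vc=[21,11]
#6 0xb7→b11/s3 VC-HIT; vc=[21,31]
#7 0x77→b7/s3 MISS; vc=[21,31,11]
#8 0x1b9→b27/s3 MISS; vc=[21,31,11,7]
#9 0x1b0→b27/s3 L1-HIT; vc=[21,31,11,7]

MISSES = 6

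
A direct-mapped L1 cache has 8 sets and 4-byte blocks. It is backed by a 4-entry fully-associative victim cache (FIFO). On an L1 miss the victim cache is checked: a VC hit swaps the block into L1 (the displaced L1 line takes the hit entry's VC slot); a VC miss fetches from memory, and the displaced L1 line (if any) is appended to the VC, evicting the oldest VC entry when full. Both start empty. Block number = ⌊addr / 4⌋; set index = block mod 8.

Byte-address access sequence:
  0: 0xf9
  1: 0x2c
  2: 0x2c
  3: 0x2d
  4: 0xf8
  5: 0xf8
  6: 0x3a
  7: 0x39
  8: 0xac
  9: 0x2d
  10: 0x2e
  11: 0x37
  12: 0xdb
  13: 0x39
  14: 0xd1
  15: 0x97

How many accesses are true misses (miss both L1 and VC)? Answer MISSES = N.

  [0] addr=0xf9 blk=62 s=6: MISS | VC []
  [1] addr=0x2c blk=11 s=3: MISS | VC []
  [2] addr=0x2c blk=11 s=3: L1-HIT | VC []
  [3] addr=0x2d blk=11 s=3: L1-HIT | VC []
  [4] addr=0xf8 blk=62 s=6: L1-HIT | VC []
  [5] addr=0xf8 blk=62 s=6: L1-HIT | VC []
  [6] addr=0x3a blk=14 s=6: MISS | VC [62]
  [7] addr=0x39 blk=14 s=6: L1-HIT | VC [62]
  [8] addr=0xac blk=43 s=3: MISS | VC [62, 11]
  [9] addr=0x2d blk=11 s=3: VC-HIT | VC [62, 43]
  [10] addr=0x2e blk=11 s=3: L1-HIT | VC [62, 43]
  [11] addr=0x37 blk=13 s=5: MISS | VC [62, 43]
  [12] addr=0xdb blk=54 s=6: MISS | VC [62, 43, 14]
  [13] addr=0x39 blk=14 s=6: VC-HIT | VC [62, 43, 54]
  [14] addr=0xd1 blk=52 s=4: MISS | VC [62, 43, 54]
  [15] addr=0x97 blk=37 s=5: MISS | VC [62, 43, 54, 13]

MISSES = 8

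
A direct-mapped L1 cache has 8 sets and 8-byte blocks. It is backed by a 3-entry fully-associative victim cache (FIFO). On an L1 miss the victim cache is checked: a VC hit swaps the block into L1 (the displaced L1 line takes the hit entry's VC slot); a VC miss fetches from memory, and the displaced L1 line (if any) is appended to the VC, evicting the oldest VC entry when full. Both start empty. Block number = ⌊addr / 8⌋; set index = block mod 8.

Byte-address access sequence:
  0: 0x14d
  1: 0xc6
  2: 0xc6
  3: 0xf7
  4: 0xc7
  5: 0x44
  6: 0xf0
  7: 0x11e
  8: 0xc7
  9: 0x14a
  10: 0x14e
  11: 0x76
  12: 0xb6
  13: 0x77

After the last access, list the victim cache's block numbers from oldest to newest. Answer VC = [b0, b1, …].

  [0] addr=0x14d blk=41 s=1: MISS | VC []
  [1] addr=0xc6 blk=24 s=0: MISS | VC []
  [2] addr=0xc6 blk=24 s=0: L1-HIT | VC []
  [3] addr=0xf7 blk=30 s=6: MISS | VC []
  [4] addr=0xc7 blk=24 s=0: L1-HIT | VC []
  [5] addr=0x44 blk=8 s=0: MISS | VC [24]
  [6] addr=0xf0 blk=30 s=6: L1-HIT | VC [24]
  [7] addr=0x11e blk=35 s=3: MISS | VC [24]
  [8] addr=0xc7 blk=24 s=0: VC-HIT | VC [8]
  [9] addr=0x14a blk=41 s=1: L1-HIT | VC [8]
  [10] addr=0x14e blk=41 s=1: L1-HIT | VC [8]
  [11] addr=0x76 blk=14 s=6: MISS | VC [8, 30]
  [12] addr=0xb6 blk=22 s=6: MISS | VC [8, 30, 14]
  [13] addr=0x77 blk=14 s=6: VC-HIT | VC [8, 30, 22]

VC = [8, 30, 22]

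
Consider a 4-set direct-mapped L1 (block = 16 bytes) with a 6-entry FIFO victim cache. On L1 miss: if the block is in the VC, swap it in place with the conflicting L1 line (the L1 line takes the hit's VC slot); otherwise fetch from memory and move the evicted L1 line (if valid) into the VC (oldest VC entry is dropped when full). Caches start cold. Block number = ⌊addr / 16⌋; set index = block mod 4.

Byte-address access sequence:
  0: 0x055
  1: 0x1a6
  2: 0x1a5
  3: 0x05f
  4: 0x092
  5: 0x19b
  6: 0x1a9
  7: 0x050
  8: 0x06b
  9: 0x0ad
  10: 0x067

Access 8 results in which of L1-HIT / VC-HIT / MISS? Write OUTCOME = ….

OUTCOME = MISS

0: 0x55 (blk 5, set 1) → MISS  vc=[]
1: 0x1a6 (blk 26, set 2) → MISS  vc=[]
2: 0x1a5 (blk 26, set 2) → L1-HIT  vc=[]
3: 0x5f (blk 5, set 1) → L1-HIT  vc=[]
4: 0x92 (blk 9, set 1) → MISS  vc=[5]
5: 0x19b (blk 25, set 1) → MISS  vc=[5, 9]
6: 0x1a9 (blk 26, set 2) → L1-HIT  vc=[5, 9]
7: 0x50 (blk 5, set 1) → VC-HIT  vc=[25, 9]
8: 0x6b (blk 6, set 2) → MISS  vc=[25, 9, 26]
9: 0xad (blk 10, set 2) → MISS  vc=[25, 9, 26, 6]
10: 0x67 (blk 6, set 2) → VC-HIT  vc=[25, 9, 26, 10]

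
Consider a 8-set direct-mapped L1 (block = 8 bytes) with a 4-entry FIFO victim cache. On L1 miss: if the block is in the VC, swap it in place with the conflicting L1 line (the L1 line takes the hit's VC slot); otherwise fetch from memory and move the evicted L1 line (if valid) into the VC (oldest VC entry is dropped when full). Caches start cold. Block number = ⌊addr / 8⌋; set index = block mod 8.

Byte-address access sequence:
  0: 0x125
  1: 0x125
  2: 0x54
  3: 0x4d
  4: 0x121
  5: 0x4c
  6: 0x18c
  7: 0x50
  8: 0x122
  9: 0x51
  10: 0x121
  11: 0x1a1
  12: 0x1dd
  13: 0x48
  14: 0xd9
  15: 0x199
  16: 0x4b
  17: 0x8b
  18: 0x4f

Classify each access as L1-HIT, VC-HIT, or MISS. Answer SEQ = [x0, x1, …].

SEQ = [MISS, L1-HIT, MISS, MISS, L1-HIT, L1-HIT, MISS, L1-HIT, L1-HIT, L1-HIT, L1-HIT, MISS, MISS, VC-HIT, MISS, MISS, L1-HIT, MISS, VC-HIT]

  [0] addr=0x125 blk=36 s=4: MISS | VC []
  [1] addr=0x125 blk=36 s=4: L1-HIT | VC []
  [2] addr=0x54 blk=10 s=2: MISS | VC []
  [3] addr=0x4d blk=9 s=1: MISS | VC []
  [4] addr=0x121 blk=36 s=4: L1-HIT | VC []
  [5] addr=0x4c blk=9 s=1: L1-HIT | VC []
  [6] addr=0x18c blk=49 s=1: MISS | VC [9]
  [7] addr=0x50 blk=10 s=2: L1-HIT | VC [9]
  [8] addr=0x122 blk=36 s=4: L1-HIT | VC [9]
  [9] addr=0x51 blk=10 s=2: L1-HIT | VC [9]
  [10] addr=0x121 blk=36 s=4: L1-HIT | VC [9]
  [11] addr=0x1a1 blk=52 s=4: MISS | VC [9, 36]
  [12] addr=0x1dd blk=59 s=3: MISS | VC [9, 36]
  [13] addr=0x48 blk=9 s=1: VC-HIT | VC [49, 36]
  [14] addr=0xd9 blk=27 s=3: MISS | VC [49, 36, 59]
  [15] addr=0x199 blk=51 s=3: MISS | VC [49, 36, 59, 27]
  [16] addr=0x4b blk=9 s=1: L1-HIT | VC [49, 36, 59, 27]
  [17] addr=0x8b blk=17 s=1: MISS | VC [36, 59, 27, 9]
  [18] addr=0x4f blk=9 s=1: VC-HIT | VC [36, 59, 27, 17]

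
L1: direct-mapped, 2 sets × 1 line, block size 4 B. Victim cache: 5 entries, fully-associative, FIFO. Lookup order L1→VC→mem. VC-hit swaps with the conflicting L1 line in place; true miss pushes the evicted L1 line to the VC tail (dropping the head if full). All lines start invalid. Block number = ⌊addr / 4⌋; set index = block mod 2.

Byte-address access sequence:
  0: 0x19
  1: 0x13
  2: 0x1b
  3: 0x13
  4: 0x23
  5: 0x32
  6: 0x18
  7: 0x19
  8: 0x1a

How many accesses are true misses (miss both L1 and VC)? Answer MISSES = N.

  [0] addr=0x19 blk=6 s=0: MISS | VC []
  [1] addr=0x13 blk=4 s=0: MISS | VC [6]
  [2] addr=0x1b blk=6 s=0: VC-HIT | VC [4]
  [3] addr=0x13 blk=4 s=0: VC-HIT | VC [6]
  [4] addr=0x23 blk=8 s=0: MISS | VC [6, 4]
  [5] addr=0x32 blk=12 s=0: MISS | VC [6, 4, 8]
  [6] addr=0x18 blk=6 s=0: VC-HIT | VC [12, 4, 8]
  [7] addr=0x19 blk=6 s=0: L1-HIT | VC [12, 4, 8]
  [8] addr=0x1a blk=6 s=0: L1-HIT | VC [12, 4, 8]

MISSES = 4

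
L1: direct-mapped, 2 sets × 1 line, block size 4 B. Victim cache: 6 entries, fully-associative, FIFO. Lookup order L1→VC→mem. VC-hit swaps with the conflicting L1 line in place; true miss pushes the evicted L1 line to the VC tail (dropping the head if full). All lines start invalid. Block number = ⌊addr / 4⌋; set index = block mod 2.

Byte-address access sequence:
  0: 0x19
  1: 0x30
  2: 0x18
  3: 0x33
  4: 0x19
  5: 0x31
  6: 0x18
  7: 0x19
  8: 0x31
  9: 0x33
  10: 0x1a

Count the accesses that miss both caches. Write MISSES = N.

#0 0x19→b6/s0 MISS; vc=[]
#1 0x30→b12/s0 MISS; vc=[6]
#2 0x18→b6/s0 VC-HIT; vc=[12]
#3 0x33→b12/s0 VC-HIT; vc=[6]
#4 0x19→b6/s0 VC-HIT; vc=[12]
#5 0x31→b12/s0 VC-HIT; vc=[6]
#6 0x18→b6/s0 VC-HIT; vc=[12]
#7 0x19→b6/s0 L1-HIT; vc=[12]
#8 0x31→b12/s0 VC-HIT; vc=[6]
#9 0x33→b12/s0 L1-HIT; vc=[6]
#10 0x1a→b6/s0 VC-HIT; vc=[12]

MISSES = 2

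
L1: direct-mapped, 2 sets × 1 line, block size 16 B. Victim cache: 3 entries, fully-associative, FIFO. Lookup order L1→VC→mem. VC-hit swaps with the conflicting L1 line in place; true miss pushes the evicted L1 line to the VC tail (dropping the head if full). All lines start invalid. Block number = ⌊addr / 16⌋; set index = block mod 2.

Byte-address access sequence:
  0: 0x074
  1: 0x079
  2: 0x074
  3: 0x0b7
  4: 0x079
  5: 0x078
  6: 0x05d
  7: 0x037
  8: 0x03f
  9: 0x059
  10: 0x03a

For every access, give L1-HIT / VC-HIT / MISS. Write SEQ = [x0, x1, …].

SEQ = [MISS, L1-HIT, L1-HIT, MISS, VC-HIT, L1-HIT, MISS, MISS, L1-HIT, VC-HIT, VC-HIT]

  [0] addr=0x74 blk=7 s=1: MISS | VC []
  [1] addr=0x79 blk=7 s=1: L1-HIT | VC []
  [2] addr=0x74 blk=7 s=1: L1-HIT | VC []
  [3] addr=0xb7 blk=11 s=1: MISS | VC [7]
  [4] addr=0x79 blk=7 s=1: VC-HIT | VC [11]
  [5] addr=0x78 blk=7 s=1: L1-HIT | VC [11]
  [6] addr=0x5d blk=5 s=1: MISS | VC [11, 7]
  [7] addr=0x37 blk=3 s=1: MISS | VC [11, 7, 5]
  [8] addr=0x3f blk=3 s=1: L1-HIT | VC [11, 7, 5]
  [9] addr=0x59 blk=5 s=1: VC-HIT | VC [11, 7, 3]
  [10] addr=0x3a blk=3 s=1: VC-HIT | VC [11, 7, 5]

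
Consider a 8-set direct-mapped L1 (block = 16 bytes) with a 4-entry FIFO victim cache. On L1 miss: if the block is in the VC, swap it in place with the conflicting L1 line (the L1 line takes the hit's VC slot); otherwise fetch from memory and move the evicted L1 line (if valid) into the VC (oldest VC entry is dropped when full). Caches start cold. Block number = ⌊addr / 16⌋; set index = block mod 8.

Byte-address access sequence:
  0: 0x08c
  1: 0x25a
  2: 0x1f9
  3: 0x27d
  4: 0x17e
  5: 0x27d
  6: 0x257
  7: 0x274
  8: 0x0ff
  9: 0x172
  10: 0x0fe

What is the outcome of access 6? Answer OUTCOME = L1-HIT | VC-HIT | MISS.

OUTCOME = L1-HIT

  [0] addr=0x8c blk=8 s=0: MISS | VC []
  [1] addr=0x25a blk=37 s=5: MISS | VC []
  [2] addr=0x1f9 blk=31 s=7: MISS | VC []
  [3] addr=0x27d blk=39 s=7: MISS | VC [31]
  [4] addr=0x17e blk=23 s=7: MISS | VC [31, 39]
  [5] addr=0x27d blk=39 s=7: VC-HIT | VC [31, 23]
  [6] addr=0x257 blk=37 s=5: L1-HIT | VC [31, 23]
  [7] addr=0x274 blk=39 s=7: L1-HIT | VC [31, 23]
  [8] addr=0xff blk=15 s=7: MISS | VC [31, 23, 39]
  [9] addr=0x172 blk=23 s=7: VC-HIT | VC [31, 15, 39]
  [10] addr=0xfe blk=15 s=7: VC-HIT | VC [31, 23, 39]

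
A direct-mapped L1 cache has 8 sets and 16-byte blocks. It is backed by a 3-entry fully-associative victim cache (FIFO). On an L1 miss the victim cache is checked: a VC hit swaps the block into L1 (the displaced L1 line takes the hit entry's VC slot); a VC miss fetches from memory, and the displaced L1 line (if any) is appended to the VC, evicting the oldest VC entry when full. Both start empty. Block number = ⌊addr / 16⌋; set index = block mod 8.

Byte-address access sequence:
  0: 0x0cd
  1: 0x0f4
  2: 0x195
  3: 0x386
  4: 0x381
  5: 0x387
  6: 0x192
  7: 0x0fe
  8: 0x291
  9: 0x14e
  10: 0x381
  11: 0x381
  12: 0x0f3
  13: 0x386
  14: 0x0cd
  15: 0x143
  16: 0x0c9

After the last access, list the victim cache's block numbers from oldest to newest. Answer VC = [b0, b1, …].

0: 0xcd (blk 12, set 4) → MISS  vc=[]
1: 0xf4 (blk 15, set 7) → MISS  vc=[]
2: 0x195 (blk 25, set 1) → MISS  vc=[]
3: 0x386 (blk 56, set 0) → MISS  vc=[]
4: 0x381 (blk 56, set 0) → L1-HIT  vc=[]
5: 0x387 (blk 56, set 0) → L1-HIT  vc=[]
6: 0x192 (blk 25, set 1) → L1-HIT  vc=[]
7: 0xfe (blk 15, set 7) → L1-HIT  vc=[]
8: 0x291 (blk 41, set 1) → MISS  vc=[25]
9: 0x14e (blk 20, set 4) → MISS  vc=[25, 12]
10: 0x381 (blk 56, set 0) → L1-HIT  vc=[25, 12]
11: 0x381 (blk 56, set 0) → L1-HIT  vc=[25, 12]
12: 0xf3 (blk 15, set 7) → L1-HIT  vc=[25, 12]
13: 0x386 (blk 56, set 0) → L1-HIT  vc=[25, 12]
14: 0xcd (blk 12, set 4) → VC-HIT  vc=[25, 20]
15: 0x143 (blk 20, set 4) → VC-HIT  vc=[25, 12]
16: 0xc9 (blk 12, set 4) → VC-HIT  vc=[25, 20]

VC = [25, 20]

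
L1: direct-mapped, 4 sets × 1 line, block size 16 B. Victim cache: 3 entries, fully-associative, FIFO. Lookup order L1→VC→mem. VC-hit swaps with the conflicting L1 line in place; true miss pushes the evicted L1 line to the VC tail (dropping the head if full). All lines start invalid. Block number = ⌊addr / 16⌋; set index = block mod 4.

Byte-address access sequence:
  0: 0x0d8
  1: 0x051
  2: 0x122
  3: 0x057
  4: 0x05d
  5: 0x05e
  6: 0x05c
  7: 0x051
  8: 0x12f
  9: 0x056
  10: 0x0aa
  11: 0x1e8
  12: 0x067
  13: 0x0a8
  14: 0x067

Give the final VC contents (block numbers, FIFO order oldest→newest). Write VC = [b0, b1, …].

0: 0xd8 (blk 13, set 1) → MISS  vc=[]
1: 0x51 (blk 5, set 1) → MISS  vc=[13]
2: 0x122 (blk 18, set 2) → MISS  vc=[13]
3: 0x57 (blk 5, set 1) → L1-HIT  vc=[13]
4: 0x5d (blk 5, set 1) → L1-HIT  vc=[13]
5: 0x5e (blk 5, set 1) → L1-HIT  vc=[13]
6: 0x5c (blk 5, set 1) → L1-HIT  vc=[13]
7: 0x51 (blk 5, set 1) → L1-HIT  vc=[13]
8: 0x12f (blk 18, set 2) → L1-HIT  vc=[13]
9: 0x56 (blk 5, set 1) → L1-HIT  vc=[13]
10: 0xaa (blk 10, set 2) → MISS  vc=[13, 18]
11: 0x1e8 (blk 30, set 2) → MISS  vc=[13, 18, 10]
12: 0x67 (blk 6, set 2) → MISS  vc=[18, 10, 30]
13: 0xa8 (blk 10, set 2) → VC-HIT  vc=[18, 6, 30]
14: 0x67 (blk 6, set 2) → VC-HIT  vc=[18, 10, 30]

VC = [18, 10, 30]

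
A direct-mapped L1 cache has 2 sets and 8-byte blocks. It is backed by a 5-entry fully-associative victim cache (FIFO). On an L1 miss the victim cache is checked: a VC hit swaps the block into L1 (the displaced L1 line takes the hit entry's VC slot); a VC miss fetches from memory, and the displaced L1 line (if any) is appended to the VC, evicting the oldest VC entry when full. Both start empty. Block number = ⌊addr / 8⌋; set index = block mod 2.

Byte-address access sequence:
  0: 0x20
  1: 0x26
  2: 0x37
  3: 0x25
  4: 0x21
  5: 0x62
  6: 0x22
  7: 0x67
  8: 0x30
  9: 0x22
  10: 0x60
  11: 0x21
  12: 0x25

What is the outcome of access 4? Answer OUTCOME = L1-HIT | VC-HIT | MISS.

0: 0x20 (blk 4, set 0) → MISS  vc=[]
1: 0x26 (blk 4, set 0) → L1-HIT  vc=[]
2: 0x37 (blk 6, set 0) → MISS  vc=[4]
3: 0x25 (blk 4, set 0) → VC-HIT  vc=[6]
4: 0x21 (blk 4, set 0) → L1-HIT  vc=[6]
5: 0x62 (blk 12, set 0) → MISS  vc=[6, 4]
6: 0x22 (blk 4, set 0) → VC-HIT  vc=[6, 12]
7: 0x67 (blk 12, set 0) → VC-HIT  vc=[6, 4]
8: 0x30 (blk 6, set 0) → VC-HIT  vc=[12, 4]
9: 0x22 (blk 4, set 0) → VC-HIT  vc=[12, 6]
10: 0x60 (blk 12, set 0) → VC-HIT  vc=[4, 6]
11: 0x21 (blk 4, set 0) → VC-HIT  vc=[12, 6]
12: 0x25 (blk 4, set 0) → L1-HIT  vc=[12, 6]

OUTCOME = L1-HIT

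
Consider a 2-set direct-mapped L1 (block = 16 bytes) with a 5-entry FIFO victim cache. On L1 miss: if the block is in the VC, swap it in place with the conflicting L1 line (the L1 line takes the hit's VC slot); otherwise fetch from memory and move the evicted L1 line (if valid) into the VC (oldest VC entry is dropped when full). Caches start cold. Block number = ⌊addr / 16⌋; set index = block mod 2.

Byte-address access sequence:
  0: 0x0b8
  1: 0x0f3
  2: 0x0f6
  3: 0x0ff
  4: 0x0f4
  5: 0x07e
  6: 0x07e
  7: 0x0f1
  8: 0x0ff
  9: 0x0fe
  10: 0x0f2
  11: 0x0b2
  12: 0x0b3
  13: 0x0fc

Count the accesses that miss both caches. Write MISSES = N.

#0 0xb8→b11/s1 MISS; vc=[]
#1 0xf3→b15/s1 MISS; vc=[11]
#2 0xf6→b15/s1 L1-HIT; vc=[11]
#3 0xff→b15/s1 L1-HIT; vc=[11]
#4 0xf4→b15/s1 L1-HIT; vc=[11]
#5 0x7e→b7/s1 MISS; vc=[11,15]
#6 0x7e→b7/s1 L1-HIT; vc=[11,15]
#7 0xf1→b15/s1 VC-HIT; vc=[11,7]
#8 0xff→b15/s1 L1-HIT; vc=[11,7]
#9 0xfe→b15/s1 L1-HIT; vc=[11,7]
#10 0xf2→b15/s1 L1-HIT; vc=[11,7]
#11 0xb2→b11/s1 VC-HIT; vc=[15,7]
#12 0xb3→b11/s1 L1-HIT; vc=[15,7]
#13 0xfc→b15/s1 VC-HIT; vc=[11,7]

MISSES = 3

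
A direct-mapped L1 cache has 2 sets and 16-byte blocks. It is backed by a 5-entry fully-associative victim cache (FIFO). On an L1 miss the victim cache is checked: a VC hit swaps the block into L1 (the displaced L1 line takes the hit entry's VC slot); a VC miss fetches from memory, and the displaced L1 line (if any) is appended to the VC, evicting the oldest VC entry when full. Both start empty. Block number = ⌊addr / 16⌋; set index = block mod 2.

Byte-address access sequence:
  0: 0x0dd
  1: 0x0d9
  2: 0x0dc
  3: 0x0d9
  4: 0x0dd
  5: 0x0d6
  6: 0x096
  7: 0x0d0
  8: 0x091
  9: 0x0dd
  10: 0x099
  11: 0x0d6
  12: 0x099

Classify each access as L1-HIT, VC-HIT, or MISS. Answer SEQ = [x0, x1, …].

SEQ = [MISS, L1-HIT, L1-HIT, L1-HIT, L1-HIT, L1-HIT, MISS, VC-HIT, VC-HIT, VC-HIT, VC-HIT, VC-HIT, VC-HIT]

0: 0xdd (blk 13, set 1) → MISS  vc=[]
1: 0xd9 (blk 13, set 1) → L1-HIT  vc=[]
2: 0xdc (blk 13, set 1) → L1-HIT  vc=[]
3: 0xd9 (blk 13, set 1) → L1-HIT  vc=[]
4: 0xdd (blk 13, set 1) → L1-HIT  vc=[]
5: 0xd6 (blk 13, set 1) → L1-HIT  vc=[]
6: 0x96 (blk 9, set 1) → MISS  vc=[13]
7: 0xd0 (blk 13, set 1) → VC-HIT  vc=[9]
8: 0x91 (blk 9, set 1) → VC-HIT  vc=[13]
9: 0xdd (blk 13, set 1) → VC-HIT  vc=[9]
10: 0x99 (blk 9, set 1) → VC-HIT  vc=[13]
11: 0xd6 (blk 13, set 1) → VC-HIT  vc=[9]
12: 0x99 (blk 9, set 1) → VC-HIT  vc=[13]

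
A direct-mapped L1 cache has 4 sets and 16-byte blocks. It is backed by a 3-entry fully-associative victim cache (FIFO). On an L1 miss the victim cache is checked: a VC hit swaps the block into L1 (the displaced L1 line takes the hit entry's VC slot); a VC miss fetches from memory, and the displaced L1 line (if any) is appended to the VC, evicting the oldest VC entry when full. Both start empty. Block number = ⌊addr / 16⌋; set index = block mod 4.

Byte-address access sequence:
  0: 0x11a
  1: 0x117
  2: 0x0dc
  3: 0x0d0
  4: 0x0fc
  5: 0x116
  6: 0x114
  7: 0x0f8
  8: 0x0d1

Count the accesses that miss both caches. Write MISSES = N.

#0 0x11a→b17/s1 MISS; vc=[]
#1 0x117→b17/s1 L1-HIT; vc=[]
#2 0xdc→b13/s1 MISS; vc=[17]
#3 0xd0→b13/s1 L1-HIT; vc=[17]
#4 0xfc→b15/s3 MISS; vc=[17]
#5 0x116→b17/s1 VC-HIT; vc=[13]
#6 0x114→b17/s1 L1-HIT; vc=[13]
#7 0xf8→b15/s3 L1-HIT; vc=[13]
#8 0xd1→b13/s1 VC-HIT; vc=[17]

MISSES = 3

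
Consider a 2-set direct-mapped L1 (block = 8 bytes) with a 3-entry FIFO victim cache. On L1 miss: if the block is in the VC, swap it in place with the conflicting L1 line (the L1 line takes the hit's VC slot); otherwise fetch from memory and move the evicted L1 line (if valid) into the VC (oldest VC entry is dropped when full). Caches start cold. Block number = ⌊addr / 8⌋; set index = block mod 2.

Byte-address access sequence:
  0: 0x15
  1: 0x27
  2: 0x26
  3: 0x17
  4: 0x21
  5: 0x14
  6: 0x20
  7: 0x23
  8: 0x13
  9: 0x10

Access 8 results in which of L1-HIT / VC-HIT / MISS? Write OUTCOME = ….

OUTCOME = VC-HIT

  [0] addr=0x15 blk=2 s=0: MISS | VC []
  [1] addr=0x27 blk=4 s=0: MISS | VC [2]
  [2] addr=0x26 blk=4 s=0: L1-HIT | VC [2]
  [3] addr=0x17 blk=2 s=0: VC-HIT | VC [4]
  [4] addr=0x21 blk=4 s=0: VC-HIT | VC [2]
  [5] addr=0x14 blk=2 s=0: VC-HIT | VC [4]
  [6] addr=0x20 blk=4 s=0: VC-HIT | VC [2]
  [7] addr=0x23 blk=4 s=0: L1-HIT | VC [2]
  [8] addr=0x13 blk=2 s=0: VC-HIT | VC [4]
  [9] addr=0x10 blk=2 s=0: L1-HIT | VC [4]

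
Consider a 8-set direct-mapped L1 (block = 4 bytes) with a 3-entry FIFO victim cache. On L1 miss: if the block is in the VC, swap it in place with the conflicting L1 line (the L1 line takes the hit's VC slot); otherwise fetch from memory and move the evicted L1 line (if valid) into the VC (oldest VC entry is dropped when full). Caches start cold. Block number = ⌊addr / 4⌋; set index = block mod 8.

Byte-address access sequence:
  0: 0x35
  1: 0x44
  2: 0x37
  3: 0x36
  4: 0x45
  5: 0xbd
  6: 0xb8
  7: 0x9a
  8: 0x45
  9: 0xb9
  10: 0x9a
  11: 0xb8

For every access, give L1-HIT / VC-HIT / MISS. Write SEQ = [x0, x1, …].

SEQ = [MISS, MISS, L1-HIT, L1-HIT, L1-HIT, MISS, MISS, MISS, L1-HIT, VC-HIT, VC-HIT, VC-HIT]

#0 0x35→b13/s5 MISS; vc=[]
#1 0x44→b17/s1 MISS; vc=[]
#2 0x37→b13/s5 L1-HIT; vc=[]
#3 0x36→b13/s5 L1-HIT; vc=[]
#4 0x45→b17/s1 L1-HIT; vc=[]
#5 0xbd→b47/s7 MISS; vc=[]
#6 0xb8→b46/s6 MISS; vc=[]
#7 0x9a→b38/s6 MISS; vc=[46]
#8 0x45→b17/s1 L1-HIT; vc=[46]
#9 0xb9→b46/s6 VC-HIT; vc=[38]
#10 0x9a→b38/s6 VC-HIT; vc=[46]
#11 0xb8→b46/s6 VC-HIT; vc=[38]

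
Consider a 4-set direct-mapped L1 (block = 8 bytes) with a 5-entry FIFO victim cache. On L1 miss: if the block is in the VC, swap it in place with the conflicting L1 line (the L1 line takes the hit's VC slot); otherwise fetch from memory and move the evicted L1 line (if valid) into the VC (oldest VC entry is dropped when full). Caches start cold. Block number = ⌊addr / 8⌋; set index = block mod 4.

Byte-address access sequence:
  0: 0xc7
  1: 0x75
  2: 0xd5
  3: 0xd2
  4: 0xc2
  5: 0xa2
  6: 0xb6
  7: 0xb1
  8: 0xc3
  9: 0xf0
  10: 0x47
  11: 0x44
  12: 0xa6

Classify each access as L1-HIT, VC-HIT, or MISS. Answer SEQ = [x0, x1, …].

#0 0xc7→b24/s0 MISS; vc=[]
#1 0x75→b14/s2 MISS; vc=[]
#2 0xd5→b26/s2 MISS; vc=[14]
#3 0xd2→b26/s2 L1-HIT; vc=[14]
#4 0xc2→b24/s0 L1-HIT; vc=[14]
#5 0xa2→b20/s0 MISS; vc=[14,24]
#6 0xb6→b22/s2 MISS; vc=[14,24,26]
#7 0xb1→b22/s2 L1-HIT; vc=[14,24,26]
#8 0xc3→b24/s0 VC-HIT; vc=[14,20,26]
#9 0xf0→b30/s2 MISS; vc=[14,20,26,22]
#10 0x47→b8/s0 MISS; vc=[14,20,26,22,24]
#11 0x44→b8/s0 L1-HIT; vc=[14,20,26,22,24]
#12 0xa6→b20/s0 VC-HIT; vc=[14,8,26,22,24]

SEQ = [MISS, MISS, MISS, L1-HIT, L1-HIT, MISS, MISS, L1-HIT, VC-HIT, MISS, MISS, L1-HIT, VC-HIT]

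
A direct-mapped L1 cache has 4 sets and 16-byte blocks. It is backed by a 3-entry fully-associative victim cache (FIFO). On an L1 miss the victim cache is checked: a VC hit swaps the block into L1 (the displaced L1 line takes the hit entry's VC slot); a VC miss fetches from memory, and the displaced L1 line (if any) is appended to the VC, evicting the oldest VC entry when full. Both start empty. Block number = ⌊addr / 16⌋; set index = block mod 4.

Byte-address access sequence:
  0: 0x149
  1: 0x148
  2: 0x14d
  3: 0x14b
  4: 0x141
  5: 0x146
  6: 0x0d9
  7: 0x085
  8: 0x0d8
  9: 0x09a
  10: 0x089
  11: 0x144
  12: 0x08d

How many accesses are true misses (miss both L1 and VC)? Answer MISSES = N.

MISSES = 4

#0 0x149→b20/s0 MISS; vc=[]
#1 0x148→b20/s0 L1-HIT; vc=[]
#2 0x14d→b20/s0 L1-HIT; vc=[]
#3 0x14b→b20/s0 L1-HIT; vc=[]
#4 0x141→b20/s0 L1-HIT; vc=[]
#5 0x146→b20/s0 L1-HIT; vc=[]
#6 0xd9→b13/s1 MISS; vc=[]
#7 0x85→b8/s0 MISS; vc=[20]
#8 0xd8→b13/s1 L1-HIT; vc=[20]
#9 0x9a→b9/s1 MISS; vc=[20,13]
#10 0x89→b8/s0 L1-HIT; vc=[20,13]
#11 0x144→b20/s0 VC-HIT; vc=[8,13]
#12 0x8d→b8/s0 VC-HIT; vc=[20,13]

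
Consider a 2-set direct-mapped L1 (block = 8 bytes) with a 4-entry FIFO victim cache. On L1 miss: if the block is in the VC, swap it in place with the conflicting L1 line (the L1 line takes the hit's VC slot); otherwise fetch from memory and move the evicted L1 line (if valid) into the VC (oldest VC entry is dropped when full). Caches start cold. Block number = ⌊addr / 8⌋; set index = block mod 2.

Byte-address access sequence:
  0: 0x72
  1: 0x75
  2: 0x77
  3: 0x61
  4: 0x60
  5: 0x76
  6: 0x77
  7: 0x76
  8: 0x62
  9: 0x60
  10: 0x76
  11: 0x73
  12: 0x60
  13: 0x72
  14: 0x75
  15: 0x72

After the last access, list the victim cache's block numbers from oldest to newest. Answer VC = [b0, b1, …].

VC = [12]

#0 0x72→b14/s0 MISS; vc=[]
#1 0x75→b14/s0 L1-HIT; vc=[]
#2 0x77→b14/s0 L1-HIT; vc=[]
#3 0x61→b12/s0 MISS; vc=[14]
#4 0x60→b12/s0 L1-HIT; vc=[14]
#5 0x76→b14/s0 VC-HIT; vc=[12]
#6 0x77→b14/s0 L1-HIT; vc=[12]
#7 0x76→b14/s0 L1-HIT; vc=[12]
#8 0x62→b12/s0 VC-HIT; vc=[14]
#9 0x60→b12/s0 L1-HIT; vc=[14]
#10 0x76→b14/s0 VC-HIT; vc=[12]
#11 0x73→b14/s0 L1-HIT; vc=[12]
#12 0x60→b12/s0 VC-HIT; vc=[14]
#13 0x72→b14/s0 VC-HIT; vc=[12]
#14 0x75→b14/s0 L1-HIT; vc=[12]
#15 0x72→b14/s0 L1-HIT; vc=[12]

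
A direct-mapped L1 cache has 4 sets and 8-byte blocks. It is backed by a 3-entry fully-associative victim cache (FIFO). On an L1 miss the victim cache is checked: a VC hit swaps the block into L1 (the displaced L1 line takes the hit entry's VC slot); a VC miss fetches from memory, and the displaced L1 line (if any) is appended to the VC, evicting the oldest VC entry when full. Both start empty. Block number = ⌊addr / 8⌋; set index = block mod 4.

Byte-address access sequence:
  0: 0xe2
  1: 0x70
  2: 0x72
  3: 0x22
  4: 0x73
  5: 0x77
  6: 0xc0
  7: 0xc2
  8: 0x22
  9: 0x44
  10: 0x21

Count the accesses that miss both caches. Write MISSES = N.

0: 0xe2 (blk 28, set 0) → MISS  vc=[]
1: 0x70 (blk 14, set 2) → MISS  vc=[]
2: 0x72 (blk 14, set 2) → L1-HIT  vc=[]
3: 0x22 (blk 4, set 0) → MISS  vc=[28]
4: 0x73 (blk 14, set 2) → L1-HIT  vc=[28]
5: 0x77 (blk 14, set 2) → L1-HIT  vc=[28]
6: 0xc0 (blk 24, set 0) → MISS  vc=[28, 4]
7: 0xc2 (blk 24, set 0) → L1-HIT  vc=[28, 4]
8: 0x22 (blk 4, set 0) → VC-HIT  vc=[28, 24]
9: 0x44 (blk 8, set 0) → MISS  vc=[28, 24, 4]
10: 0x21 (blk 4, set 0) → VC-HIT  vc=[28, 24, 8]

MISSES = 5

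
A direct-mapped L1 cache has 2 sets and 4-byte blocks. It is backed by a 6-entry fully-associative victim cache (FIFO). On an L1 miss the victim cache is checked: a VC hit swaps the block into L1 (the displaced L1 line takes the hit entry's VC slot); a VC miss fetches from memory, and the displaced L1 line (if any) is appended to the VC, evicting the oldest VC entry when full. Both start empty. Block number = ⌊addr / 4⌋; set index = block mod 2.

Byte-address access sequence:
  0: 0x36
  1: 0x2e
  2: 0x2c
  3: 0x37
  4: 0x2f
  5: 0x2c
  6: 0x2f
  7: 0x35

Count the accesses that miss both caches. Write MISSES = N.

MISSES = 2

  [0] addr=0x36 blk=13 s=1: MISS | VC []
  [1] addr=0x2e blk=11 s=1: MISS | VC [13]
  [2] addr=0x2c blk=11 s=1: L1-HIT | VC [13]
  [3] addr=0x37 blk=13 s=1: VC-HIT | VC [11]
  [4] addr=0x2f blk=11 s=1: VC-HIT | VC [13]
  [5] addr=0x2c blk=11 s=1: L1-HIT | VC [13]
  [6] addr=0x2f blk=11 s=1: L1-HIT | VC [13]
  [7] addr=0x35 blk=13 s=1: VC-HIT | VC [11]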